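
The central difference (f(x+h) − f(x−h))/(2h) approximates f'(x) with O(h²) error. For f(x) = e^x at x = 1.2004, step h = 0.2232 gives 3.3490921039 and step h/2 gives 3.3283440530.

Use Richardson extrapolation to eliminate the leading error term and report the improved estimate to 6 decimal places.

r = 2: numerator weight 4, denominator 3.
2^2×A(h/2) = 13.3133762120; minus A(h) gives 9.9642841081.
Extrapolated: 9.9642841081 / 3 = 3.3214280360
Gap between inputs: 2.075e-02; correction applied: −0.0069160170.

3.321428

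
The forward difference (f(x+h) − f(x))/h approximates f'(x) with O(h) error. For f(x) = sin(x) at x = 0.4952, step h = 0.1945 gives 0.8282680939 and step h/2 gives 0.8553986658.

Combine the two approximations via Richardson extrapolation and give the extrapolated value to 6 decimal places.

Method order is 1; weight 2^1 = 2.
2^1 × A(h/2) = 1.7107973316; minus A(h) gives 0.8825292377.
Denominator 2 − 1 = 1.
R = 0.8825292377/1 = 0.8825292377
Gap between inputs: 2.713e-02; correction applied: +0.0271305719.

0.882529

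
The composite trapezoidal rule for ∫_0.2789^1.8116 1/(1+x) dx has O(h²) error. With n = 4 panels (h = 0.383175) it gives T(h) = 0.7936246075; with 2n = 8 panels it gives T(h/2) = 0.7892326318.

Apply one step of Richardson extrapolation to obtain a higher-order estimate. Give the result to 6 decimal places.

0.787769

Method order is 2; weight 2^2 = 4.
Numerator 4×A(h/2) − A(h) = 4×0.7892326318 − 0.7936246075 = 2.3633059197
R = 2.3633059197/3 = 0.7877686399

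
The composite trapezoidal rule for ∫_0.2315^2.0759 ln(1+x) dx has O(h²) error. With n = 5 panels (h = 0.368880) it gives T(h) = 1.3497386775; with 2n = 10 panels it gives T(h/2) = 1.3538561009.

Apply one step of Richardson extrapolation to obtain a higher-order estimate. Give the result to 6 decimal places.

Error is O(h^2); halving h shrinks it by 2^2 = 4.
4·1.3538561009 − 1.3497386775 = 4.0656857261
R = 4.0656857261/3 = 1.3552285754

1.355229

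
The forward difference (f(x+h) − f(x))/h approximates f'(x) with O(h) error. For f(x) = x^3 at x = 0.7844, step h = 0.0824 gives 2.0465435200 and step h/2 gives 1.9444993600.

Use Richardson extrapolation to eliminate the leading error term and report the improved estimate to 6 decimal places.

1.842455

Method order is 1; weight 2^1 = 2.
Weighted: 3.8889987200 − 2.0465435200 = 1.8424552000
(2×1.9444993600 − 2.0465435200)/(2 − 1) = 1.8424552000
Shift from A(h/2): −0.1020441600.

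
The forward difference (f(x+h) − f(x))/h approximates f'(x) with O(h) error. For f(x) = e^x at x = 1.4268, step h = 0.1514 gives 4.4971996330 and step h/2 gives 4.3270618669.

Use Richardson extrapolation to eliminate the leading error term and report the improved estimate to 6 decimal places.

Method order is 1; weight 2^1 = 2.
2·4.3270618669 − 4.4971996330 = 4.1569241008
4.1569241008 ÷ 1 = 4.1569241008

4.156924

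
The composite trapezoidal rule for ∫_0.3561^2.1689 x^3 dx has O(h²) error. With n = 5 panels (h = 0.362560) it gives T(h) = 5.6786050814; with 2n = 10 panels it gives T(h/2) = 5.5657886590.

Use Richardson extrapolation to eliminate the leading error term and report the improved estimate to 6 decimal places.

Method order is 2; weight 2^2 = 4.
Top: 4(5.5657886590) − (5.6786050814) = 16.5845495546
(4·5.5657886590 − 5.6786050814)/(4 − 1) = 5.5281831849
Correction |R − A(h/2)| = 3.761e-02; gap |A(h/2) − A(h)| = 1.128e-01.

5.528183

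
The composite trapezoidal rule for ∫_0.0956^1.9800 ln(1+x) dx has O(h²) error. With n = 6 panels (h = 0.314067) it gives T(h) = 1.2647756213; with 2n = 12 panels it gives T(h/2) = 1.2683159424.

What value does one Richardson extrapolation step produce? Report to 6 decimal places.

1.269496

Error is O(h^2); halving h shrinks it by 2^2 = 4.
2^2·A(h/2) = 5.0732637696; minus A(h) gives 3.8084881483.
Denominator 4 − 1 = 3.
Extrapolated: 3.8084881483 / 3 = 1.2694960494
Correction |R − A(h/2)| = 1.180e-03; gap |A(h/2) − A(h)| = 3.540e-03.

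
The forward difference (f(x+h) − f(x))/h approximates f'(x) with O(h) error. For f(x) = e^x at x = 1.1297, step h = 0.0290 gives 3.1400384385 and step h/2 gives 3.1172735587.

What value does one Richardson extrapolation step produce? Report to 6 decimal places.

3.094509

r = 1, so 2^r = 2.
2×3.1172735587 = 6.2345471174; subtract 3.1400384385 → 3.0945086789
Extrapolated: 3.0945086789 / 1 = 3.0945086789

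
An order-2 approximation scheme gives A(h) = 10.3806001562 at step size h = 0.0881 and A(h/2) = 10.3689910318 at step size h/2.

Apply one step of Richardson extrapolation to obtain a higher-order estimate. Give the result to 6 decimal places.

10.365121

Method order is 2; weight 2^2 = 4.
4×10.3689910318 = 41.4759641272; subtract 10.3806001562 → 31.0953639710
Denominator 4 − 1 = 3.
Result: 10.3651213237
Shift from A(h/2): −0.0038697081.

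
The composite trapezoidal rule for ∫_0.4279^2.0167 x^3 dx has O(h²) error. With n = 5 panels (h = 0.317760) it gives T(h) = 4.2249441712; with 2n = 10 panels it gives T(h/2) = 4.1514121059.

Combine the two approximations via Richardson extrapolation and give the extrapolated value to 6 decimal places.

4.126901

Leading term ∝ h^2; use weight 4 = 2^2.
4 × 4.1514121059 − 4.2249441712 = 12.3807042524
Denominator 4 − 1 = 3.
So the Richardson estimate is 4.1269014175.
Shift from A(h/2): −0.0245106884.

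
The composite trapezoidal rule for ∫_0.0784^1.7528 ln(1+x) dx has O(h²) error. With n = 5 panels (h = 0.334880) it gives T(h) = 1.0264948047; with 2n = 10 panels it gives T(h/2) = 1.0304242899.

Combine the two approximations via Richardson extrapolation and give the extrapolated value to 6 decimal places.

1.031734

Error is O(h^2); halving h shrinks it by 2^2 = 4.
Numerator 4*A(h/2) − A(h) = 4*1.0304242899 − 1.0264948047 = 3.0952023549
Divide by 2^2 − 1 = 3.
Extrapolated: 3.0952023549 / 3 = 1.0317341183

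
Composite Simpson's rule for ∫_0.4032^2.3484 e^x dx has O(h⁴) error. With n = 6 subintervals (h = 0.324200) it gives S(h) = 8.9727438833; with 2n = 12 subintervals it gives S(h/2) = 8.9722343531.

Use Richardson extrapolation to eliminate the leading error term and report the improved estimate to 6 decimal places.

Error is O(h^4); halving h shrinks it by 2^4 = 16.
2^4*A(h/2) = 143.5557496496; minus A(h) gives 134.5830057663.
(16*8.9722343531 − 8.9727438833)/(16 − 1) = 8.9722003844

8.972200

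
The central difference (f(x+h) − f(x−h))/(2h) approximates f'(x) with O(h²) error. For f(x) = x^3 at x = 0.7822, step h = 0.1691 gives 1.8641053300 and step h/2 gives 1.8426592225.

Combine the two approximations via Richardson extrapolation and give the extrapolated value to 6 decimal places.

1.835511

Order 2 gives 2^r = 4 and 2^r − 1 = 3.
Weighted: 7.3706368900 − 1.8641053300 = 5.5065315600
Denominator 4 − 1 = 3.
5.5065315600 ÷ 3 = 1.8355105200
Shift from A(h/2): −0.0071487025.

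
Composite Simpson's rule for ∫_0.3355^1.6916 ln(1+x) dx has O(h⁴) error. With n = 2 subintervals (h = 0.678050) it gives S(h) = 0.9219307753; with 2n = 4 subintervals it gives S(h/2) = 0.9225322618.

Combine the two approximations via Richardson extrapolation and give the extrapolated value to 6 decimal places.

0.922572

Method order is 4; weight 2^4 = 16.
16·0.9225322618 = 14.7605161888; subtract 0.9219307753 → 13.8385854135
Denominator 16 − 1 = 15.
So the Richardson estimate is 0.9225723609.
Correction |R − A(h/2)| = 4.010e-05; gap |A(h/2) − A(h)| = 6.015e-04.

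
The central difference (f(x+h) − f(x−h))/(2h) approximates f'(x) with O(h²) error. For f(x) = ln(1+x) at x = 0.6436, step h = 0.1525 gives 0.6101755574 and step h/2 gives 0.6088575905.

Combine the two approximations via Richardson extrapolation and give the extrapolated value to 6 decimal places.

0.608418

With r = 2 the leading error scales as h^2, so the weight is 2^2 = 4.
4 × 0.6088575905 = 2.4354303620; subtract 0.6101755574 → 1.8252548046
1.8252548046 ÷ 3 = 0.6084182682
Gap between inputs: 1.318e-03; correction applied: −0.0004393223.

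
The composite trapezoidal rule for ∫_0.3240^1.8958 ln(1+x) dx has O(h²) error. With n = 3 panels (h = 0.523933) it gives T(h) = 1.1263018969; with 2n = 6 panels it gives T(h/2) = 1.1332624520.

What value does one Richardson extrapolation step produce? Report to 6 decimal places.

The method has order 2: 2^2 = 4.
A(h/2) − A(h) = 1.1332624520 − 1.1263018969 = 0.0069605551
Correction (A(h/2) − A(h))/(4 − 1) = 0.0069605551/3 = 0.0023201850
R = 1.1332624520 + 0.0023201850 = 1.1355826370
Correction |R − A(h/2)| = 2.320e-03; gap |A(h/2) − A(h)| = 6.961e-03.

1.135583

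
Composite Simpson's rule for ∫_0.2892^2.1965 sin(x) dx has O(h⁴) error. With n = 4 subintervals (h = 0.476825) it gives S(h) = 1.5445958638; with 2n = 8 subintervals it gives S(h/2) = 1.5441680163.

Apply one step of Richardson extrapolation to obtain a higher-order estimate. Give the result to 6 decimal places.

1.544139

r = 4: numerator weight 16, denominator 15.
16×1.5441680163 = 24.7066882608; subtract 1.5445958638 → 23.1620923970
(16×1.5441680163 − 1.5445958638)/(16 − 1) = 1.5441394931
Correction |R − A(h/2)| = 2.852e-05; gap |A(h/2) − A(h)| = 4.278e-04.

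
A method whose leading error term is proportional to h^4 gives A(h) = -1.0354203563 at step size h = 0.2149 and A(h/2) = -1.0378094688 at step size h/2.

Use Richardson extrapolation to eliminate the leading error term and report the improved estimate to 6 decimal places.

Order 4 gives 2^r = 16 and 2^r − 1 = 15.
A(h/2) − A(h) = -1.0378094688 − (-1.0354203563) = -0.0023891125
Correction (A(h/2) − A(h))/(16 − 1) = (-0.0023891125)/15 = -0.0001592742
R = A(h/2) + (A(h/2) − A(h))/15 = -1.0378094688 − 0.0001592742 = -1.0379687430

-1.037969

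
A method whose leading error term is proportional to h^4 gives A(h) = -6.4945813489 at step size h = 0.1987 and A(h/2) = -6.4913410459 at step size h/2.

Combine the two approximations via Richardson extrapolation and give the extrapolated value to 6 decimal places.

r = 4, so 2^r = 16.
A(h/2) − A(h) = -6.4913410459 − (-6.4945813489) = 0.0032403030
Correction (A(h/2) − A(h))/(16 − 1) = 0.0032403030/15 = 0.0002160202
R = A(h/2) + (A(h/2) − A(h))/15 = -6.4913410459 + 0.0002160202 = -6.4911250257

-6.491125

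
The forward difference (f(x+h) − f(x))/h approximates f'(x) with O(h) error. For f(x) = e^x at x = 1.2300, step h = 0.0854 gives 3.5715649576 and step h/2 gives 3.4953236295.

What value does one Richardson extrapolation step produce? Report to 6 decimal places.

3.419082

With r = 1 the leading error scales as h^1, so the weight is 2^1 = 2.
2 × 3.4953236295 = 6.9906472590; 6.9906472590 − 3.5715649576 = 3.4190823014
Denominator 2 − 1 = 1.
3.4190823014 ÷ 1 = 3.4190823014
Correction |R − A(h/2)| = 7.624e-02; gap |A(h/2) − A(h)| = 7.624e-02.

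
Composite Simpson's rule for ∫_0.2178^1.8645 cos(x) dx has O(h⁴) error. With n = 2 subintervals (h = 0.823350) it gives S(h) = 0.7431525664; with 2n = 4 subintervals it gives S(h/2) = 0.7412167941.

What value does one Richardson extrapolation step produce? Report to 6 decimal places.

Order 4 gives 2^r = 16 and 2^r − 1 = 15.
2^4*A(h/2) = 11.8594687056; minus A(h) gives 11.1163161392.
Divide by 2^4 − 1 = 15.
Result: 0.7410877426
Correction |R − A(h/2)| = 1.291e-04; gap |A(h/2) − A(h)| = 1.936e-03.

0.741088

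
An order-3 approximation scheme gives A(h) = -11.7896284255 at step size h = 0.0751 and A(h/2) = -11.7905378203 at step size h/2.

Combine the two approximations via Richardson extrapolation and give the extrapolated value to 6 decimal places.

Error is O(h^3); halving h shrinks it by 2^3 = 8.
8·(-11.7905378203) = -94.3243025624; subtract (-11.7896284255) → -82.5346741369
Denominator 8 − 1 = 7.
Extrapolated: (-82.5346741369) / 7 = -11.7906677338
Shift from A(h/2): −0.0001299135.

-11.790668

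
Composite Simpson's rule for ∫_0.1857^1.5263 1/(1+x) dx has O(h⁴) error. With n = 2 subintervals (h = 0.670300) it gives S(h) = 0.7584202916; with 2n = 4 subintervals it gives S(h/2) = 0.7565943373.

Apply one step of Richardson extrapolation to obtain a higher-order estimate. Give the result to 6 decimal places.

0.756473

Leading term ∝ h^4; use weight 16 = 2^4.
Weighted: 12.1055093968 − 0.7584202916 = 11.3470891052
11.3470891052 ÷ 15 = 0.7564726070
Gap between inputs: 1.826e-03; correction applied: −0.0001217303.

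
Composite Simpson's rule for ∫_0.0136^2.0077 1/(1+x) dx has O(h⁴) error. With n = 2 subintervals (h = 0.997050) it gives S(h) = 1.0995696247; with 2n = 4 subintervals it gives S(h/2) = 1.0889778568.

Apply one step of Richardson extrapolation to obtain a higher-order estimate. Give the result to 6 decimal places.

1.088272

Leading term ∝ h^4; use weight 16 = 2^4.
Numerator 16·A(h/2) − A(h) = 16·1.0889778568 − 1.0995696247 = 16.3240760841
Divide by 2^4 − 1 = 15.
R = 16.3240760841/15 = 1.0882717389
Gap between inputs: 1.059e-02; correction applied: −0.0007061179.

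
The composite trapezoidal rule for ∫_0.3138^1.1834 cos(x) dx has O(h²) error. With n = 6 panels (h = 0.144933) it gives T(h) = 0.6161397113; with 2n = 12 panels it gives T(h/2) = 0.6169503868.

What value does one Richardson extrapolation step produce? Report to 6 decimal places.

0.617221

With r = 2 the leading error scales as h^2, so the weight is 2^2 = 4.
2^2×A(h/2) = 2.4678015472; minus A(h) gives 1.8516618359.
(4×0.6169503868 − 0.6161397113)/(4 − 1) = 0.6172206120
Shift from A(h/2): +0.0002702252.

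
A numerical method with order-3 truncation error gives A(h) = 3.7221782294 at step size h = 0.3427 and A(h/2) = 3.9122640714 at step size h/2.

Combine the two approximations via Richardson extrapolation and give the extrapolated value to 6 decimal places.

The method has order 3: 2^3 = 8.
Top: 8(3.9122640714) − (3.7221782294) = 27.5759343418
Denominator 8 − 1 = 7.
Result: 3.9394191917

3.939419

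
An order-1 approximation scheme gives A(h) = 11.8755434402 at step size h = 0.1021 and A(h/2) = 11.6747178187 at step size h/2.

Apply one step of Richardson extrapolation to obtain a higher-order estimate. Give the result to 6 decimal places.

Leading term ∝ h^1; use weight 2 = 2^1.
2*11.6747178187 − 11.8755434402 = 11.4738921972
11.4738921972 ÷ 1 = 11.4738921972

11.473892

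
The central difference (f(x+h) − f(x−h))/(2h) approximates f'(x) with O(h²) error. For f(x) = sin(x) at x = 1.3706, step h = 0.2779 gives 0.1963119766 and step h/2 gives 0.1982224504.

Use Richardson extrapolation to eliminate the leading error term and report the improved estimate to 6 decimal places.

r = 2: numerator weight 4, denominator 3.
Weighted: 0.7928898016 − 0.1963119766 = 0.5965778250
R = 0.5965778250/3 = 0.1988592750

0.198859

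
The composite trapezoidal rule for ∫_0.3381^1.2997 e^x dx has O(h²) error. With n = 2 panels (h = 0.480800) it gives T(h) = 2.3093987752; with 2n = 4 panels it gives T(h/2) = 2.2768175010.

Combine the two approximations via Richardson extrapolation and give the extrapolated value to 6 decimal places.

Method order is 2; weight 2^2 = 4.
4*2.2768175010 = 9.1072700040; 9.1072700040 − 2.3093987752 = 6.7978712288
Denominator 4 − 1 = 3.
Result: 2.2659570763
Shift from A(h/2): −0.0108604247.

2.265957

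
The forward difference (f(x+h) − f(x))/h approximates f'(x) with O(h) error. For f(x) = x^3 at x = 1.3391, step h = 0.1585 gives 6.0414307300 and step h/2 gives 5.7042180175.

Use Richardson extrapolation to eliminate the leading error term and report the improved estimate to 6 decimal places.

Leading term ∝ h^1; use weight 2 = 2^1.
Difference of the inputs: 5.7042180175 − 6.0414307300 = -0.3372127125
Correction (A(h/2) − A(h))/(2 − 1) = (-0.3372127125)/1 = -0.3372127125
R = A(h/2) + (A(h/2) − A(h))/1 = 5.7042180175 − 0.3372127125 = 5.3670053050

5.367005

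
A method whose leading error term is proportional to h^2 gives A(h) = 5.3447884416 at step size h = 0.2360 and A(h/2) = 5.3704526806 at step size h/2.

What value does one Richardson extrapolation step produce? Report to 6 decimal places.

Order 2 gives 2^r = 4 and 2^r − 1 = 3.
4 × 5.3704526806 = 21.4818107224; 21.4818107224 − 5.3447884416 = 16.1370222808
Divide by 2^2 − 1 = 3.
So the Richardson estimate is 5.3790074269.
Shift from A(h/2): +0.0085547463.

5.379007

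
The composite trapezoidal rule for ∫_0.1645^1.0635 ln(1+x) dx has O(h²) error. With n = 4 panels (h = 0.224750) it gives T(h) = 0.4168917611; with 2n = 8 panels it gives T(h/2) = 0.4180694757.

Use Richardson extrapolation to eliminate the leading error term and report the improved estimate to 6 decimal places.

With r = 2 the leading error scales as h^2, so the weight is 2^2 = 4.
Weighted: 1.6722779028 − 0.4168917611 = 1.2553861417
Divide by 2^2 − 1 = 3.
So the Richardson estimate is 0.4184620472.
Gap between inputs: 1.178e-03; correction applied: +0.0003925715.

0.418462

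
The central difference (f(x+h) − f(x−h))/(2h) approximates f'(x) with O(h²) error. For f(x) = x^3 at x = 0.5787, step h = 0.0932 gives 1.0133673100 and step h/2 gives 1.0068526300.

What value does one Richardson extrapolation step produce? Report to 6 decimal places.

1.004681

Method order is 2; weight 2^2 = 4.
Weighted: 4.0274105200 − 1.0133673100 = 3.0140432100
Divide by 2^2 − 1 = 3.
Extrapolated: 3.0140432100 / 3 = 1.0046810700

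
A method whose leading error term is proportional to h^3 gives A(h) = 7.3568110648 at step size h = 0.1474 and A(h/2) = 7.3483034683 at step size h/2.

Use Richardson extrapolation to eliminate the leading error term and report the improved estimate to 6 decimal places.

The method has order 3: 2^3 = 8.
Top: 8(7.3483034683) − (7.3568110648) = 51.4296166816
Denominator 8 − 1 = 7.
51.4296166816 ÷ 7 = 7.3470880974

7.347088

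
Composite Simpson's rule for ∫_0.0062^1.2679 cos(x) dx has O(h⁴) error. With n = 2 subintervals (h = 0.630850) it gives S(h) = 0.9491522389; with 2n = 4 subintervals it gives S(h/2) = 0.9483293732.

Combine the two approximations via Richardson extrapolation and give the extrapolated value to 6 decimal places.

0.948275

The method has order 4: 2^4 = 16.
2^4 × A(h/2) = 15.1732699712; minus A(h) gives 14.2241177323.
14.2241177323 ÷ 15 = 0.9482745155
Gap between inputs: 8.229e-04; correction applied: −0.0000548577.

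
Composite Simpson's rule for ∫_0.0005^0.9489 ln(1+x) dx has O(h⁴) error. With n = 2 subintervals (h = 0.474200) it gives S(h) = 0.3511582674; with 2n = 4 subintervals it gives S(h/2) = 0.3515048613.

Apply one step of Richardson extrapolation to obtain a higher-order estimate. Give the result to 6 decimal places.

0.351528

r = 4: numerator weight 16, denominator 15.
Difference of the inputs: 0.3515048613 − 0.3511582674 = 0.0003465939
Correction (A(h/2) − A(h))/(16 − 1) = 0.0003465939/15 = 0.0000231063
R = 0.3515048613 + 0.0000231063 = 0.3515279676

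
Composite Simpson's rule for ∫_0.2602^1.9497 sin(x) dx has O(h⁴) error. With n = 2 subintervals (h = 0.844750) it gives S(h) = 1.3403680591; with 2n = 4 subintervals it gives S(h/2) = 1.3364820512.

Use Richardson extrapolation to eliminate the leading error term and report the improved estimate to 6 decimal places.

With r = 4 the leading error scales as h^4, so the weight is 2^4 = 16.
16·1.3364820512 = 21.3837128192; 21.3837128192 − 1.3403680591 = 20.0433447601
Denominator 16 − 1 = 15.
Result: 1.3362229840
Correction |R − A(h/2)| = 2.591e-04; gap |A(h/2) − A(h)| = 3.886e-03.

1.336223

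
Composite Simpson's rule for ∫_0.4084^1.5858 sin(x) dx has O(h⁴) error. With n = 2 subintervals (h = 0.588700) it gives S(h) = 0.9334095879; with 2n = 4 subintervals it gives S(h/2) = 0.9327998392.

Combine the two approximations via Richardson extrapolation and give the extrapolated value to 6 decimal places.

The method has order 4: 2^4 = 16.
2^4×A(h/2) = 14.9247974272; minus A(h) gives 13.9913878393.
R = 13.9913878393/15 = 0.9327591893
Shift from A(h/2): −0.0000406499.

0.932759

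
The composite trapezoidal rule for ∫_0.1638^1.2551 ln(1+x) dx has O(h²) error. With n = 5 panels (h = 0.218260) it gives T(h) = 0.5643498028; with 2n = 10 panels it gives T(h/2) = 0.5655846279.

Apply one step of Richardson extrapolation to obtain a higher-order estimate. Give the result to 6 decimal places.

0.565996

The method has order 2: 2^2 = 4.
Numerator 4×A(h/2) − A(h) = 4×0.5655846279 − 0.5643498028 = 1.6979887088
Extrapolated: 1.6979887088 / 3 = 0.5659962363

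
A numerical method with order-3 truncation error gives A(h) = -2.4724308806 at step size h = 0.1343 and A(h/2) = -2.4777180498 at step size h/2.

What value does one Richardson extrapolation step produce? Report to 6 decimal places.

-2.478473

Leading term ∝ h^3; use weight 8 = 2^3.
Top: 8(-2.4777180498) − (-2.4724308806) = -17.3493135178
(8 × (-2.4777180498) − (-2.4724308806))/(8 − 1) = -2.4784733597
Gap between inputs: 5.287e-03; correction applied: −0.0007553099.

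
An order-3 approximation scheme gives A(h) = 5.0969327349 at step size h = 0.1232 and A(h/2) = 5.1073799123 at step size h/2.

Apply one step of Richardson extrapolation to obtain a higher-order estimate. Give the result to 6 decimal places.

5.108872

Leading term ∝ h^3; use weight 8 = 2^3.
Weighted: 40.8590392984 − 5.0969327349 = 35.7621065635
Extrapolated: 35.7621065635 / 7 = 5.1088723662
Gap between inputs: 1.045e-02; correction applied: +0.0014924539.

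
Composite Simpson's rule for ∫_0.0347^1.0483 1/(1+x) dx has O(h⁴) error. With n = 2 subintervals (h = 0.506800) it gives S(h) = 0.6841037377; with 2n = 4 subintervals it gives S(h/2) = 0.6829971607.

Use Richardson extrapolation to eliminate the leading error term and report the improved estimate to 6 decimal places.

0.682923

Leading term ∝ h^4; use weight 16 = 2^4.
Weighted: 10.9279545712 − 0.6841037377 = 10.2438508335
Divide by 2^4 − 1 = 15.
R = 10.2438508335/15 = 0.6829233889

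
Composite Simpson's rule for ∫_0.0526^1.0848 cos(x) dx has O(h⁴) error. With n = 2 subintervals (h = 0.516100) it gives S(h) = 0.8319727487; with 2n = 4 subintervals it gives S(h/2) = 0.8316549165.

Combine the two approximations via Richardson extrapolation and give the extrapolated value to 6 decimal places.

0.831634

Leading term ∝ h^4; use weight 16 = 2^4.
16 × 0.8316549165 − 0.8319727487 = 12.4745059153
R = 12.4745059153/15 = 0.8316337277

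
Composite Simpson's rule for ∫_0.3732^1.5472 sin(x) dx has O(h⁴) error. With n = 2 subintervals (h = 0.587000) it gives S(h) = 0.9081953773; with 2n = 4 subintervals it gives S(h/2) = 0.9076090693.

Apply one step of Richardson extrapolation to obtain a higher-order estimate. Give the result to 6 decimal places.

0.907570

With r = 4 the leading error scales as h^4, so the weight is 2^4 = 16.
2^4 × A(h/2) = 14.5217451088; minus A(h) gives 13.6135497315.
R = 13.6135497315/15 = 0.9075699821
Shift from A(h/2): −0.0000390872.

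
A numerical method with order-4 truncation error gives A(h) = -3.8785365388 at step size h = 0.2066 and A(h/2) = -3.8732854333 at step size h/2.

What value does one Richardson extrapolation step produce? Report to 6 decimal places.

Leading term ∝ h^4; use weight 16 = 2^4.
16×(-3.8732854333) = -61.9725669328; (-61.9725669328) − (-3.8785365388) = -58.0940303940
(-58.0940303940) ÷ 15 = -3.8729353596

-3.872935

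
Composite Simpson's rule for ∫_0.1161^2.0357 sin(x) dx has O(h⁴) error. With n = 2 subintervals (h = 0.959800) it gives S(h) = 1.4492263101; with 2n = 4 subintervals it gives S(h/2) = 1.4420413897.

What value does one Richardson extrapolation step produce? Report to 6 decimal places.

1.441562

Error is O(h^4); halving h shrinks it by 2^4 = 16.
Difference of the inputs: 1.4420413897 − 1.4492263101 = -0.0071849204
Correction (A(h/2) − A(h))/(16 − 1) = (-0.0071849204)/15 = -0.0004789947
R = A(h/2) + (A(h/2) − A(h))/15 = 1.4420413897 − 0.0004789947 = 1.4415623950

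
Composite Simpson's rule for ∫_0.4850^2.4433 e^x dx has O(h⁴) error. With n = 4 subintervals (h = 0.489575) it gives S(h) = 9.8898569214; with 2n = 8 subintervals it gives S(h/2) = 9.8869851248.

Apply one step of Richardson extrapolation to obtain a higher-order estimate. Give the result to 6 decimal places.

9.886794

r = 4: numerator weight 16, denominator 15.
Top: 16(9.8869851248) − (9.8898569214) = 148.3019050754
Divide by 2^4 − 1 = 15.
(16 × 9.8869851248 − 9.8898569214)/(16 − 1) = 9.8867936717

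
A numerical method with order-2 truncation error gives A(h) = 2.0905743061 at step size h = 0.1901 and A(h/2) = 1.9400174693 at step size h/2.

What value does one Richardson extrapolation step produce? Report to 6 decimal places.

Leading term ∝ h^2; use weight 4 = 2^2.
4*1.9400174693 = 7.7600698772; subtract 2.0905743061 → 5.6694955711
Denominator 4 − 1 = 3.
So the Richardson estimate is 1.8898318570.
Gap between inputs: 1.506e-01; correction applied: −0.0501856123.

1.889832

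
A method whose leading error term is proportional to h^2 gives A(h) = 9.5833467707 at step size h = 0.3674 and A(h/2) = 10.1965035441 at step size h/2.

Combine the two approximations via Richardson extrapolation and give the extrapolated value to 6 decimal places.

Order 2 gives 2^r = 4 and 2^r − 1 = 3.
2^2·A(h/2) = 40.7860141764; minus A(h) gives 31.2026674057.
31.2026674057 ÷ 3 = 10.4008891352

10.400889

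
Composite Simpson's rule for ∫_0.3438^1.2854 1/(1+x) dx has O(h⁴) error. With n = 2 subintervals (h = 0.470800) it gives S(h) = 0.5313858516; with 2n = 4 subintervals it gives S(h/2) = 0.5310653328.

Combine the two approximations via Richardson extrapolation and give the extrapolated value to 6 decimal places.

0.531044

Leading term ∝ h^4; use weight 16 = 2^4.
16×0.5310653328 = 8.4970453248; 8.4970453248 − 0.5313858516 = 7.9656594732
Denominator 16 − 1 = 15.
Result: 0.5310439649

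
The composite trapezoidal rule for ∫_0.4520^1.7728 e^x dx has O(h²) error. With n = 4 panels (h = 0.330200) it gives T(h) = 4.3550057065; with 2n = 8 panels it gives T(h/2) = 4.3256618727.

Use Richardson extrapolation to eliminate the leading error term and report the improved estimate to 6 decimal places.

Error is O(h^2); halving h shrinks it by 2^2 = 4.
2^2×A(h/2) = 17.3026474908; minus A(h) gives 12.9476417843.
R = 12.9476417843/3 = 4.3158805948

4.315881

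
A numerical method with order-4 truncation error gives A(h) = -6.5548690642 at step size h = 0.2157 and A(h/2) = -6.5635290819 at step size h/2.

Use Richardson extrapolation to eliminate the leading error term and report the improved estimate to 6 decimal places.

-6.564106

The method has order 4: 2^4 = 16.
2^4×A(h/2) = -105.0164653104; minus A(h) gives -98.4615962462.
Denominator 16 − 1 = 15.
(-98.4615962462) ÷ 15 = -6.5641064164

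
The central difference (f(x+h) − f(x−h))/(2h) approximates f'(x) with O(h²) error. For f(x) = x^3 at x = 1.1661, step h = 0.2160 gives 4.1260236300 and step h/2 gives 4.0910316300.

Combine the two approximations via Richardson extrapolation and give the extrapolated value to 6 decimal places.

4.079368

Error is O(h^2); halving h shrinks it by 2^2 = 4.
4×4.0910316300 = 16.3641265200; 16.3641265200 − 4.1260236300 = 12.2381028900
Divide by 2^2 − 1 = 3.
(4×4.0910316300 − 4.1260236300)/(4 − 1) = 4.0793676300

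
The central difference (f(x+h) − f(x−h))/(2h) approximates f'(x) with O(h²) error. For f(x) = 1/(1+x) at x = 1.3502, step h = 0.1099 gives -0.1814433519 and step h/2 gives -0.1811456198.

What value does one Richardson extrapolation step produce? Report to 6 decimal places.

-0.181046

Leading term ∝ h^2; use weight 4 = 2^2.
Numerator 4*A(h/2) − A(h) = 4*(-0.1811456198) − (-0.1814433519) = -0.5431391273
Extrapolated: (-0.5431391273) / 3 = -0.1810463758
Gap between inputs: 2.977e-04; correction applied: +0.0000992440.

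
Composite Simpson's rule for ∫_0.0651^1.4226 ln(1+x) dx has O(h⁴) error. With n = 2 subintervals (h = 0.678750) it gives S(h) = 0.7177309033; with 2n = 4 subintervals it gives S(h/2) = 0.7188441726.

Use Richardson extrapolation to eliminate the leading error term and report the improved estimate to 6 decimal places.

Error is O(h^4); halving h shrinks it by 2^4 = 16.
Weighted: 11.5015067616 − 0.7177309033 = 10.7837758583
(16*0.7188441726 − 0.7177309033)/(16 − 1) = 0.7189183906

0.718918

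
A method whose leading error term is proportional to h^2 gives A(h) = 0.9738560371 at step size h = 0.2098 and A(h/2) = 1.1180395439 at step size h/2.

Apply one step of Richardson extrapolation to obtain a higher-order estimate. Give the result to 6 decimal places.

1.166101

With r = 2 the leading error scales as h^2, so the weight is 2^2 = 4.
Numerator 4*A(h/2) − A(h) = 4*1.1180395439 − 0.9738560371 = 3.4983021385
Divide by 2^2 − 1 = 3.
3.4983021385 ÷ 3 = 1.1661007128
Correction |R − A(h/2)| = 4.806e-02; gap |A(h/2) − A(h)| = 1.442e-01.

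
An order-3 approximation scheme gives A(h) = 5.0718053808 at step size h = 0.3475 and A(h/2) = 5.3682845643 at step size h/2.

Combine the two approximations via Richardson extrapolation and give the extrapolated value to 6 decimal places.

5.410639

r = 3, so 2^r = 8.
Difference of the inputs: 5.3682845643 − 5.0718053808 = 0.2964791835
Divide by 2^3 − 1 = 7: 0.2964791835/7 = 0.0423541691
R = A(h/2) + (A(h/2) − A(h))/7 = 5.3682845643 + 0.0423541691 = 5.4106387334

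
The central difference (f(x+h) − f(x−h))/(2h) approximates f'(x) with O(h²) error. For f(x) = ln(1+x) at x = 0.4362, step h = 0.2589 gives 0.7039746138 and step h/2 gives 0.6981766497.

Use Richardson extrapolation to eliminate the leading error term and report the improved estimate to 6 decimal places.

Leading term ∝ h^2; use weight 4 = 2^2.
4*0.6981766497 = 2.7927065988; subtract 0.7039746138 → 2.0887319850
Extrapolated: 2.0887319850 / 3 = 0.6962439950

0.696244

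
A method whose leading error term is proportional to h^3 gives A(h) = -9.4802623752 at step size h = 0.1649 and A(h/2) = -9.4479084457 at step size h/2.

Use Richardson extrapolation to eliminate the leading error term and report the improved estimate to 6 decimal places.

Method order is 3; weight 2^3 = 8.
Difference of the inputs: -9.4479084457 − (-9.4802623752) = 0.0323539295
Correction (A(h/2) − A(h))/(8 − 1) = 0.0323539295/7 = 0.0046219899
R = -9.4479084457 + 0.0046219899 = -9.4432864558
Gap between inputs: 3.235e-02; correction applied: +0.0046219899.

-9.443286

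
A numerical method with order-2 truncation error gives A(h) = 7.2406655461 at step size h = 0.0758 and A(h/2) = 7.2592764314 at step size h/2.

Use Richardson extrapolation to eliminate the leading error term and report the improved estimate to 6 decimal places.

7.265480

Error is O(h^2); halving h shrinks it by 2^2 = 4.
Weighted: 29.0371057256 − 7.2406655461 = 21.7964401795
Divide by 2^2 − 1 = 3.
Extrapolated: 21.7964401795 / 3 = 7.2654800598
Shift from A(h/2): +0.0062036284.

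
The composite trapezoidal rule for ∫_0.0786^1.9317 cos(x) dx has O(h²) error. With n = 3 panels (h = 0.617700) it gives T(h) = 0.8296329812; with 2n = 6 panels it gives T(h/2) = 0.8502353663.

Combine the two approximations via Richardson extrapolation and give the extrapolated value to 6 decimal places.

With r = 2 the leading error scales as h^2, so the weight is 2^2 = 4.
2^2*A(h/2) = 3.4009414652; minus A(h) gives 2.5713084840.
Extrapolated: 2.5713084840 / 3 = 0.8571028280
Gap between inputs: 2.060e-02; correction applied: +0.0068674617.

0.857103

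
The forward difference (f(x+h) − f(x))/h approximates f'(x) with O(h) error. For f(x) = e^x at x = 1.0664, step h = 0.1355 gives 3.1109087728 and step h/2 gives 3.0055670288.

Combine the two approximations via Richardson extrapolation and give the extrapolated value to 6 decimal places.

2.900225

r = 1: numerator weight 2, denominator 1.
Weighted: 6.0111340576 − 3.1109087728 = 2.9002252848
R = 2.9002252848/1 = 2.9002252848
Shift from A(h/2): −0.1053417440.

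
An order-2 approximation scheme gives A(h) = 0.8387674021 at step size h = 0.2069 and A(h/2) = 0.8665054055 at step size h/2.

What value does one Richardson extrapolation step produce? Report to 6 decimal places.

Order 2 gives 2^r = 4 and 2^r − 1 = 3.
Numerator 4*A(h/2) − A(h) = 4*0.8665054055 − 0.8387674021 = 2.6272542199
Denominator 4 − 1 = 3.
Result: 0.8757514066
Correction |R − A(h/2)| = 9.246e-03; gap |A(h/2) − A(h)| = 2.774e-02.

0.875751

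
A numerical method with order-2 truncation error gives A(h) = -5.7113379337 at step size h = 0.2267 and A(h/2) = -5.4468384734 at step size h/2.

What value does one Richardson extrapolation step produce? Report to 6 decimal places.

-5.358672

r = 2, so 2^r = 4.
Difference of the inputs: -5.4468384734 − (-5.7113379337) = 0.2644994603
Divide by 2^2 − 1 = 3: 0.2644994603/3 = 0.0881664868
R = A(h/2) + (A(h/2) − A(h))/3 = -5.4468384734 + 0.0881664868 = -5.3586719866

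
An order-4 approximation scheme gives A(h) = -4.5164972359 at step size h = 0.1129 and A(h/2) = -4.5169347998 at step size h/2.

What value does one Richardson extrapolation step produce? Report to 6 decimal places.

With r = 4 the leading error scales as h^4, so the weight is 2^4 = 16.
Weighted: (-72.2709567968) − (-4.5164972359) = -67.7544595609
Divide by 2^4 − 1 = 15.
Result: -4.5169639707
Shift from A(h/2): −0.0000291709.

-4.516964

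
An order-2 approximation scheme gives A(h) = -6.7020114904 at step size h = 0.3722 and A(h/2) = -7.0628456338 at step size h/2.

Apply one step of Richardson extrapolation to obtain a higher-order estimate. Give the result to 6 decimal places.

-7.183124

Leading term ∝ h^2; use weight 4 = 2^2.
4*(-7.0628456338) = -28.2513825352; subtract (-6.7020114904) → -21.5493710448
R = (-21.5493710448)/3 = -7.1831236816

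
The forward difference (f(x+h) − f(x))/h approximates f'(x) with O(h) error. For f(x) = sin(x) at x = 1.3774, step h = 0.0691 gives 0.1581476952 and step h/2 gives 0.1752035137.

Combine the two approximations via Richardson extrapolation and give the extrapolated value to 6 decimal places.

0.192259

The method has order 1: 2^1 = 2.
2*0.1752035137 − 0.1581476952 = 0.1922593322
Extrapolated: 0.1922593322 / 1 = 0.1922593322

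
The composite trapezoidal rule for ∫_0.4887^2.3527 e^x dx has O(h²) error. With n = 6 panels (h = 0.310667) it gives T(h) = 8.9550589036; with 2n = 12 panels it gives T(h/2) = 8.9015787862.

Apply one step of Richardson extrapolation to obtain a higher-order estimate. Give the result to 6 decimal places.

8.883752

Leading term ∝ h^2; use weight 4 = 2^2.
4 × 8.9015787862 − 8.9550589036 = 26.6512562412
26.6512562412 ÷ 3 = 8.8837520804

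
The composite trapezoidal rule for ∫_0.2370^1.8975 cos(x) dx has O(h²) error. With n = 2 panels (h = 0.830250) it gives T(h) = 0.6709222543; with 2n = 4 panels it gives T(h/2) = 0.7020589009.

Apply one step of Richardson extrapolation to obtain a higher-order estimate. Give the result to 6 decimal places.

0.712438

Method order is 2; weight 2^2 = 4.
A(h/2) − A(h) = 0.7020589009 − 0.6709222543 = 0.0311366466
Divide by 2^2 − 1 = 3: 0.0311366466/3 = 0.0103788822
R = 0.7020589009 + 0.0103788822 = 0.7124377831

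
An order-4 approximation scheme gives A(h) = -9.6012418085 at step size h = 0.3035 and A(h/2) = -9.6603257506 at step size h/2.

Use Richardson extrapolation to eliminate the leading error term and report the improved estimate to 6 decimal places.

Error is O(h^4); halving h shrinks it by 2^4 = 16.
2^4×A(h/2) = -154.5652120096; minus A(h) gives -144.9639702011.
(16×(-9.6603257506) − (-9.6012418085))/(16 − 1) = -9.6642646801
Gap between inputs: 5.908e-02; correction applied: −0.0039389295.

-9.664265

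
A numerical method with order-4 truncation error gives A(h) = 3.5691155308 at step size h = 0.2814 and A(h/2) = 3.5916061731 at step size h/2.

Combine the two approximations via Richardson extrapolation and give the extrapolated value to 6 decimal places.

With r = 4 the leading error scales as h^4, so the weight is 2^4 = 16.
Difference of the inputs: 3.5916061731 − 3.5691155308 = 0.0224906423
Divide by 2^4 − 1 = 15: 0.0224906423/15 = 0.0014993762
R = 3.5916061731 + 0.0014993762 = 3.5931055493

3.593106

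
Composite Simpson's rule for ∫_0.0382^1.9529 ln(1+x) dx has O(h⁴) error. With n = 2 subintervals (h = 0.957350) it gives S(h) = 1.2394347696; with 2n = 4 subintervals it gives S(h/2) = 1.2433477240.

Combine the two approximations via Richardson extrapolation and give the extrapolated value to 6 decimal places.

Leading term ∝ h^4; use weight 16 = 2^4.
16*1.2433477240 − 1.2394347696 = 18.6541288144
R = 18.6541288144/15 = 1.2436085876
Gap between inputs: 3.913e-03; correction applied: +0.0002608636.

1.243609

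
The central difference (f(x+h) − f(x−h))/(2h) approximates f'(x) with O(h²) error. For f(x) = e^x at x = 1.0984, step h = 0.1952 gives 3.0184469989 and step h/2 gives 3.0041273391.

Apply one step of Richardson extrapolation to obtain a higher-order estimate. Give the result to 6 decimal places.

Order 2 gives 2^r = 4 and 2^r − 1 = 3.
Top: 4(3.0041273391) − (3.0184469989) = 8.9980623575
R = 8.9980623575/3 = 2.9993541192

2.999354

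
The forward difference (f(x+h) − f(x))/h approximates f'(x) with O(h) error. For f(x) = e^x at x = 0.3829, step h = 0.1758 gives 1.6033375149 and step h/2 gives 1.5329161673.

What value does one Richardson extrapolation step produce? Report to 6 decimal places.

Error is O(h^1); halving h shrinks it by 2^1 = 2.
2*1.5329161673 − 1.6033375149 = 1.4624948197
Divide by 2^1 − 1 = 1.
So the Richardson estimate is 1.4624948197.
Gap between inputs: 7.042e-02; correction applied: −0.0704213476.

1.462495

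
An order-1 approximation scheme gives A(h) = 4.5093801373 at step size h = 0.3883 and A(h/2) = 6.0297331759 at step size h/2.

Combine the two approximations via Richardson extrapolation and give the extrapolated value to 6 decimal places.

Leading term ∝ h^1; use weight 2 = 2^1.
2^1 × A(h/2) = 12.0594663518; minus A(h) gives 7.5500862145.
Denominator 2 − 1 = 1.
Result: 7.5500862145
Shift from A(h/2): +1.5203530386.

7.550086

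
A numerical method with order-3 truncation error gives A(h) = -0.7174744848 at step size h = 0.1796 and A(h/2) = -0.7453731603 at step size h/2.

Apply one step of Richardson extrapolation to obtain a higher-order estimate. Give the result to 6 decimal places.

-0.749359

r = 3, so 2^r = 8.
Numerator 8 × A(h/2) − A(h) = 8 × (-0.7453731603) − (-0.7174744848) = -5.2455107976
Divide by 2^3 − 1 = 7.
(8 × (-0.7453731603) − (-0.7174744848))/(8 − 1) = -0.7493586854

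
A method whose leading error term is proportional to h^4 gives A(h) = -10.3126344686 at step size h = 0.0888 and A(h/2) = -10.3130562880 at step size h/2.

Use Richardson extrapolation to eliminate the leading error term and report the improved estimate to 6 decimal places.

-10.313084

Error is O(h^4); halving h shrinks it by 2^4 = 16.
Numerator 16×A(h/2) − A(h) = 16×(-10.3130562880) − (-10.3126344686) = -154.6962661394
Denominator 16 − 1 = 15.
(16×(-10.3130562880) − (-10.3126344686))/(16 − 1) = -10.3130844093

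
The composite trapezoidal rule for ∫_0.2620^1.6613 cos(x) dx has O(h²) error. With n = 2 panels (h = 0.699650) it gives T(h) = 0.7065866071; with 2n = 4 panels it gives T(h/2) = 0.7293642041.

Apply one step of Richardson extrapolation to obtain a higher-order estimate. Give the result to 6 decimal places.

r = 2: numerator weight 4, denominator 3.
Numerator 4*A(h/2) − A(h) = 4*0.7293642041 − 0.7065866071 = 2.2108702093
Denominator 4 − 1 = 3.
So the Richardson estimate is 0.7369567364.

0.736957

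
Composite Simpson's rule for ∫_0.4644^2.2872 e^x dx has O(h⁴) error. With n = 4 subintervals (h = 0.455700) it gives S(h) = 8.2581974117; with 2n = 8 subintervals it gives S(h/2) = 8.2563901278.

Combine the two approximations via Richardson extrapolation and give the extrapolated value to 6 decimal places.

Leading term ∝ h^4; use weight 16 = 2^4.
2^4·A(h/2) = 132.1022420448; minus A(h) gives 123.8440446331.
Denominator 16 − 1 = 15.
123.8440446331 ÷ 15 = 8.2562696422

8.256270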